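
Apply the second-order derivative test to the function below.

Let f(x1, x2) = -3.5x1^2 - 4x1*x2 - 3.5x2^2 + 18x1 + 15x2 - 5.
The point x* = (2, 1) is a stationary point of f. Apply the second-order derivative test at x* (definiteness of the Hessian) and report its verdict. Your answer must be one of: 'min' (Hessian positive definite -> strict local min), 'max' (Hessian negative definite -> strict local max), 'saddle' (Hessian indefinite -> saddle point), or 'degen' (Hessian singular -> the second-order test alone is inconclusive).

Compute the Hessian H = grad^2 f:
  H = [[-7, -4], [-4, -7]]
Verify stationarity: grad f(x*) = H x* + g = (0, 0).
Eigenvalues of H: -11, -3.
Both eigenvalues < 0, so H is negative definite -> x* is a strict local max.

max


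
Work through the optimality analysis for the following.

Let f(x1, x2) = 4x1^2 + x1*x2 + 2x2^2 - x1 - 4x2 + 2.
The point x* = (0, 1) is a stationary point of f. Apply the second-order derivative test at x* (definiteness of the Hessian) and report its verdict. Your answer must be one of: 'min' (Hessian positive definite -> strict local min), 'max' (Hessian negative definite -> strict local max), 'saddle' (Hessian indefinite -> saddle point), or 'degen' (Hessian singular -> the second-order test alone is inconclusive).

Compute the Hessian H = grad^2 f:
  H = [[8, 1], [1, 4]]
Verify stationarity: grad f(x*) = H x* + g = (0, 0).
Eigenvalues of H: 3.7639, 8.2361.
Both eigenvalues > 0, so H is positive definite -> x* is a strict local min.

min


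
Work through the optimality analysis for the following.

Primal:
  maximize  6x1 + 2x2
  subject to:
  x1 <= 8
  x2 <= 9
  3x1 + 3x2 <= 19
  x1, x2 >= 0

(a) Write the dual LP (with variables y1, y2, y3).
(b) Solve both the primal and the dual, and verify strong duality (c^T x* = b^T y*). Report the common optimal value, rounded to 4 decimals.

The standard primal-dual pair for 'max c^T x s.t. A x <= b, x >= 0' is:
  Dual:  min b^T y  s.t.  A^T y >= c,  y >= 0.

So the dual LP is:
  minimize  8y1 + 9y2 + 19y3
  subject to:
    y1 + 3y3 >= 6
    y2 + 3y3 >= 2
    y1, y2, y3 >= 0

Solving the primal: x* = (6.3333, 0).
  primal value c^T x* = 38.
Solving the dual: y* = (0, 0, 2).
  dual value b^T y* = 38.
Strong duality: c^T x* = b^T y*. Confirmed.

38


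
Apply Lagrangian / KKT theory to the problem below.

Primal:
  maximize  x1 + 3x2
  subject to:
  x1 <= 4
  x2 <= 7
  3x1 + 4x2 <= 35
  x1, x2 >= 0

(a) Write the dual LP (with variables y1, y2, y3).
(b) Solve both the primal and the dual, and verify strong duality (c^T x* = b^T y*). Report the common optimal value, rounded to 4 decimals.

The standard primal-dual pair for 'max c^T x s.t. A x <= b, x >= 0' is:
  Dual:  min b^T y  s.t.  A^T y >= c,  y >= 0.

So the dual LP is:
  minimize  4y1 + 7y2 + 35y3
  subject to:
    y1 + 3y3 >= 1
    y2 + 4y3 >= 3
    y1, y2, y3 >= 0

Solving the primal: x* = (2.3333, 7).
  primal value c^T x* = 23.3333.
Solving the dual: y* = (0, 1.6667, 0.3333).
  dual value b^T y* = 23.3333.
Strong duality: c^T x* = b^T y*. Confirmed.

23.3333


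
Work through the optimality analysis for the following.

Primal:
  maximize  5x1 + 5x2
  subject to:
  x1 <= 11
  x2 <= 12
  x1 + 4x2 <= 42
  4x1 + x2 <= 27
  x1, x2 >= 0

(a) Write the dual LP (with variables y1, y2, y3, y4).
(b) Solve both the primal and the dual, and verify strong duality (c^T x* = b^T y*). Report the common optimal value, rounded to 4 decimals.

The standard primal-dual pair for 'max c^T x s.t. A x <= b, x >= 0' is:
  Dual:  min b^T y  s.t.  A^T y >= c,  y >= 0.

So the dual LP is:
  minimize  11y1 + 12y2 + 42y3 + 27y4
  subject to:
    y1 + y3 + 4y4 >= 5
    y2 + 4y3 + y4 >= 5
    y1, y2, y3, y4 >= 0

Solving the primal: x* = (4.4, 9.4).
  primal value c^T x* = 69.
Solving the dual: y* = (0, 0, 1, 1).
  dual value b^T y* = 69.
Strong duality: c^T x* = b^T y*. Confirmed.

69


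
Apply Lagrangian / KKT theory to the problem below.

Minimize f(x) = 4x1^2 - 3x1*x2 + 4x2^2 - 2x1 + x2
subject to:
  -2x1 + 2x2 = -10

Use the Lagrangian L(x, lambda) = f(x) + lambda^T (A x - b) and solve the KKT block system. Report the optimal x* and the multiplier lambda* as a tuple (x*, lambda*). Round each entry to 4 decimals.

Form the Lagrangian:
  L(x, lambda) = (1/2) x^T Q x + c^T x + lambda^T (A x - b)
Stationarity (grad_x L = 0): Q x + c + A^T lambda = 0.
Primal feasibility: A x = b.

This gives the KKT block system:
  [ Q   A^T ] [ x     ]   [-c ]
  [ A    0  ] [ lambda ] = [ b ]

Solving the linear system:
  x*      = (2.6, -2.4)
  lambda* = (13)
  f(x*)   = 61.2

x* = (2.6, -2.4), lambda* = (13)


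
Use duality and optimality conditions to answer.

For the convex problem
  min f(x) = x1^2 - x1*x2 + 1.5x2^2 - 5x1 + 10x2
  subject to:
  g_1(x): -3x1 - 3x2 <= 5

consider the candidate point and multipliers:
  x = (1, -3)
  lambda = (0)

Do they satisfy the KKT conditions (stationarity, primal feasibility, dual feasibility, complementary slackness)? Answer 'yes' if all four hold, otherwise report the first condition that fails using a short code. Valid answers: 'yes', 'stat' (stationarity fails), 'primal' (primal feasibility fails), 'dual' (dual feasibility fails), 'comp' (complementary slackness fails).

Gradient of f: grad f(x) = Q x + c = (0, 0)
Constraint values g_i(x) = a_i^T x - b_i:
  g_1((1, -3)) = 1
Stationarity residual: grad f(x) + sum_i lambda_i a_i = (0, 0)
  -> stationarity OK
Primal feasibility (all g_i <= 0): FAILS
Dual feasibility (all lambda_i >= 0): OK
Complementary slackness (lambda_i * g_i(x) = 0 for all i): OK

Verdict: the first failing condition is primal_feasibility -> primal.

primal


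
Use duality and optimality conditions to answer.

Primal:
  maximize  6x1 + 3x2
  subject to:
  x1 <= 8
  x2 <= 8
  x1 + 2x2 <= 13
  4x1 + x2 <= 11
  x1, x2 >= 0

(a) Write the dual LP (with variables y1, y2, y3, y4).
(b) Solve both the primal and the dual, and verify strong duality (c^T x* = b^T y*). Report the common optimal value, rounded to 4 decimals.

The standard primal-dual pair for 'max c^T x s.t. A x <= b, x >= 0' is:
  Dual:  min b^T y  s.t.  A^T y >= c,  y >= 0.

So the dual LP is:
  minimize  8y1 + 8y2 + 13y3 + 11y4
  subject to:
    y1 + y3 + 4y4 >= 6
    y2 + 2y3 + y4 >= 3
    y1, y2, y3, y4 >= 0

Solving the primal: x* = (1.2857, 5.8571).
  primal value c^T x* = 25.2857.
Solving the dual: y* = (0, 0, 0.8571, 1.2857).
  dual value b^T y* = 25.2857.
Strong duality: c^T x* = b^T y*. Confirmed.

25.2857


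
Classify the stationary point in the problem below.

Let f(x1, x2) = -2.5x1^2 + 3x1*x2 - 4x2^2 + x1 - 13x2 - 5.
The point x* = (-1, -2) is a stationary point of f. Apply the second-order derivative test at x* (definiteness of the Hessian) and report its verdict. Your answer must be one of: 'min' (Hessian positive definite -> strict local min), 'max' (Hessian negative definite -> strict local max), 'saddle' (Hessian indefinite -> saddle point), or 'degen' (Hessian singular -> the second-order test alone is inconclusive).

Compute the Hessian H = grad^2 f:
  H = [[-5, 3], [3, -8]]
Verify stationarity: grad f(x*) = H x* + g = (0, 0).
Eigenvalues of H: -9.8541, -3.1459.
Both eigenvalues < 0, so H is negative definite -> x* is a strict local max.

max


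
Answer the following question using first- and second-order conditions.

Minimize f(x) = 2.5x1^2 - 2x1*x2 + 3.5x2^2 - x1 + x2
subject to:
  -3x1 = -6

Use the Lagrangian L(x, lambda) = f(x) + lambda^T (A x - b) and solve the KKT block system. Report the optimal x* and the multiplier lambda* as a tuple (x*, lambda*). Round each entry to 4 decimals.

Form the Lagrangian:
  L(x, lambda) = (1/2) x^T Q x + c^T x + lambda^T (A x - b)
Stationarity (grad_x L = 0): Q x + c + A^T lambda = 0.
Primal feasibility: A x = b.

This gives the KKT block system:
  [ Q   A^T ] [ x     ]   [-c ]
  [ A    0  ] [ lambda ] = [ b ]

Solving the linear system:
  x*      = (2, 0.4286)
  lambda* = (2.7143)
  f(x*)   = 7.3571

x* = (2, 0.4286), lambda* = (2.7143)


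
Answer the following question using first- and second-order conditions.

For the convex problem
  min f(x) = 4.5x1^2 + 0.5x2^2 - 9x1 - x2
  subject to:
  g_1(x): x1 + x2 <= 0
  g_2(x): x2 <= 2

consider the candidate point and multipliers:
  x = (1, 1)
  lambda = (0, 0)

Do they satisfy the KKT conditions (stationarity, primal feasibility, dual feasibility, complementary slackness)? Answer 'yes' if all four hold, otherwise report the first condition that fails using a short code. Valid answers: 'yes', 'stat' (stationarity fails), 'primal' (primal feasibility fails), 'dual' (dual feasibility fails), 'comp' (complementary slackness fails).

Gradient of f: grad f(x) = Q x + c = (0, 0)
Constraint values g_i(x) = a_i^T x - b_i:
  g_1((1, 1)) = 2
  g_2((1, 1)) = -1
Stationarity residual: grad f(x) + sum_i lambda_i a_i = (0, 0)
  -> stationarity OK
Primal feasibility (all g_i <= 0): FAILS
Dual feasibility (all lambda_i >= 0): OK
Complementary slackness (lambda_i * g_i(x) = 0 for all i): OK

Verdict: the first failing condition is primal_feasibility -> primal.

primal


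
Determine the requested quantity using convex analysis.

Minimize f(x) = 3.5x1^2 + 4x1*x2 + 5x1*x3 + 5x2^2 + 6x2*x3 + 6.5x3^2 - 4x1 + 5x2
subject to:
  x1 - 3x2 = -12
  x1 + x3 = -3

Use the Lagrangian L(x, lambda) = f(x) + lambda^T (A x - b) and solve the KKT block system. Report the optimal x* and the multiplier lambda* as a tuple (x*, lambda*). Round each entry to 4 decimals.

Form the Lagrangian:
  L(x, lambda) = (1/2) x^T Q x + c^T x + lambda^T (A x - b)
Stationarity (grad_x L = 0): Q x + c + A^T lambda = 0.
Primal feasibility: A x = b.

This gives the KKT block system:
  [ Q   A^T ] [ x     ]   [-c ]
  [ A    0  ] [ lambda ] = [ b ]

Solving the linear system:
  x*      = (-2.1477, 3.2841, -0.8523)
  lambda* = (8.0455, 2.1136)
  f(x*)   = 63.9489

x* = (-2.1477, 3.2841, -0.8523), lambda* = (8.0455, 2.1136)


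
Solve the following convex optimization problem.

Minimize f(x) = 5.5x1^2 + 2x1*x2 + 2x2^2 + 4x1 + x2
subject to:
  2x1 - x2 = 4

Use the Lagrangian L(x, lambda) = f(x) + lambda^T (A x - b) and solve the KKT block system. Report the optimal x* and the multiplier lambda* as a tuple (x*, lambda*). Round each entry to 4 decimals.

Form the Lagrangian:
  L(x, lambda) = (1/2) x^T Q x + c^T x + lambda^T (A x - b)
Stationarity (grad_x L = 0): Q x + c + A^T lambda = 0.
Primal feasibility: A x = b.

This gives the KKT block system:
  [ Q   A^T ] [ x     ]   [-c ]
  [ A    0  ] [ lambda ] = [ b ]

Solving the linear system:
  x*      = (0.9714, -2.0571)
  lambda* = (-5.2857)
  f(x*)   = 11.4857

x* = (0.9714, -2.0571), lambda* = (-5.2857)


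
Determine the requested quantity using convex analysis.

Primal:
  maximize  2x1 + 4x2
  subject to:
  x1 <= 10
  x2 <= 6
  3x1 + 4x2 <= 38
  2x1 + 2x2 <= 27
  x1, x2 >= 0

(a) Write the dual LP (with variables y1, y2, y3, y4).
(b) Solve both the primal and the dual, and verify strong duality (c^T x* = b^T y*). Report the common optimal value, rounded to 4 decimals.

The standard primal-dual pair for 'max c^T x s.t. A x <= b, x >= 0' is:
  Dual:  min b^T y  s.t.  A^T y >= c,  y >= 0.

So the dual LP is:
  minimize  10y1 + 6y2 + 38y3 + 27y4
  subject to:
    y1 + 3y3 + 2y4 >= 2
    y2 + 4y3 + 2y4 >= 4
    y1, y2, y3, y4 >= 0

Solving the primal: x* = (4.6667, 6).
  primal value c^T x* = 33.3333.
Solving the dual: y* = (0, 1.3333, 0.6667, 0).
  dual value b^T y* = 33.3333.
Strong duality: c^T x* = b^T y*. Confirmed.

33.3333


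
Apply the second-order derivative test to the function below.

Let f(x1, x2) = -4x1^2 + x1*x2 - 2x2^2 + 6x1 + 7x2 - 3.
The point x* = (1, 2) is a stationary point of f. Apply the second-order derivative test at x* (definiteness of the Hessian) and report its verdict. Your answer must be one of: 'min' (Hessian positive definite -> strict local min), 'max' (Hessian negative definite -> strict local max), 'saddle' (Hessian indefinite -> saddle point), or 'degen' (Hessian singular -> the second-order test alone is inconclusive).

Compute the Hessian H = grad^2 f:
  H = [[-8, 1], [1, -4]]
Verify stationarity: grad f(x*) = H x* + g = (0, 0).
Eigenvalues of H: -8.2361, -3.7639.
Both eigenvalues < 0, so H is negative definite -> x* is a strict local max.

max


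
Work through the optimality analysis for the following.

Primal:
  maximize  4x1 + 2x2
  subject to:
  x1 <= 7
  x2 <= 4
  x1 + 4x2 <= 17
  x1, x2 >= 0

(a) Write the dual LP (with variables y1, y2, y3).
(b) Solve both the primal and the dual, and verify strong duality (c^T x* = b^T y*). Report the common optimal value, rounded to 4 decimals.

The standard primal-dual pair for 'max c^T x s.t. A x <= b, x >= 0' is:
  Dual:  min b^T y  s.t.  A^T y >= c,  y >= 0.

So the dual LP is:
  minimize  7y1 + 4y2 + 17y3
  subject to:
    y1 + y3 >= 4
    y2 + 4y3 >= 2
    y1, y2, y3 >= 0

Solving the primal: x* = (7, 2.5).
  primal value c^T x* = 33.
Solving the dual: y* = (3.5, 0, 0.5).
  dual value b^T y* = 33.
Strong duality: c^T x* = b^T y*. Confirmed.

33


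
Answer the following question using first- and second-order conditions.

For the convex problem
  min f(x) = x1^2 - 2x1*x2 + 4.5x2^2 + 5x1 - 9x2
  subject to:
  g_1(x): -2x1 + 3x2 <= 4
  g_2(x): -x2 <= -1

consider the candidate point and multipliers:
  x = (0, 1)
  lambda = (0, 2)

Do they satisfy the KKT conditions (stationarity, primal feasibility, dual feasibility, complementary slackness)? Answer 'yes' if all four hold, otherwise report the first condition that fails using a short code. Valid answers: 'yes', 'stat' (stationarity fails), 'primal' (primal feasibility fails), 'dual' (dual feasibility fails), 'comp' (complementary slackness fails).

Gradient of f: grad f(x) = Q x + c = (3, 0)
Constraint values g_i(x) = a_i^T x - b_i:
  g_1((0, 1)) = -1
  g_2((0, 1)) = 0
Stationarity residual: grad f(x) + sum_i lambda_i a_i = (3, -2)
  -> stationarity FAILS
Primal feasibility (all g_i <= 0): OK
Dual feasibility (all lambda_i >= 0): OK
Complementary slackness (lambda_i * g_i(x) = 0 for all i): OK

Verdict: the first failing condition is stationarity -> stat.

stat


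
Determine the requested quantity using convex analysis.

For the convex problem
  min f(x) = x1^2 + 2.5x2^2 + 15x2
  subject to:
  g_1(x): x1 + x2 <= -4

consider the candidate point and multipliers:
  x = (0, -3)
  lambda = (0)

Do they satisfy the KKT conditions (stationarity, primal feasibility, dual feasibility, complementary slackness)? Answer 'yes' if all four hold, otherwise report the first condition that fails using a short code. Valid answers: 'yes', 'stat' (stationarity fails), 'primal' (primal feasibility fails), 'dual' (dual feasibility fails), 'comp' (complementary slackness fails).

Gradient of f: grad f(x) = Q x + c = (0, 0)
Constraint values g_i(x) = a_i^T x - b_i:
  g_1((0, -3)) = 1
Stationarity residual: grad f(x) + sum_i lambda_i a_i = (0, 0)
  -> stationarity OK
Primal feasibility (all g_i <= 0): FAILS
Dual feasibility (all lambda_i >= 0): OK
Complementary slackness (lambda_i * g_i(x) = 0 for all i): OK

Verdict: the first failing condition is primal_feasibility -> primal.

primal


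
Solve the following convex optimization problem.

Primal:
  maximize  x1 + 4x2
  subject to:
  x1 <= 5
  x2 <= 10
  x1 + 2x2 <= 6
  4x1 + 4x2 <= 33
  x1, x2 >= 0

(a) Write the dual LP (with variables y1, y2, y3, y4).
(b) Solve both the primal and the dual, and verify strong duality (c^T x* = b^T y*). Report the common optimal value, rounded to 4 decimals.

The standard primal-dual pair for 'max c^T x s.t. A x <= b, x >= 0' is:
  Dual:  min b^T y  s.t.  A^T y >= c,  y >= 0.

So the dual LP is:
  minimize  5y1 + 10y2 + 6y3 + 33y4
  subject to:
    y1 + y3 + 4y4 >= 1
    y2 + 2y3 + 4y4 >= 4
    y1, y2, y3, y4 >= 0

Solving the primal: x* = (0, 3).
  primal value c^T x* = 12.
Solving the dual: y* = (0, 0, 2, 0).
  dual value b^T y* = 12.
Strong duality: c^T x* = b^T y*. Confirmed.

12


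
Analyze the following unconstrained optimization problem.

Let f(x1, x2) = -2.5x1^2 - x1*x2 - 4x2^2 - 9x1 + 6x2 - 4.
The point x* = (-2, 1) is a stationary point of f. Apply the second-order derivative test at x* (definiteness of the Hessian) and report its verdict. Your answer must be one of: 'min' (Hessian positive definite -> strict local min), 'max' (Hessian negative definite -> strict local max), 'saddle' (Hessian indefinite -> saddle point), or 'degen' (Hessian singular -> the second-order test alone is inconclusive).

Compute the Hessian H = grad^2 f:
  H = [[-5, -1], [-1, -8]]
Verify stationarity: grad f(x*) = H x* + g = (0, 0).
Eigenvalues of H: -8.3028, -4.6972.
Both eigenvalues < 0, so H is negative definite -> x* is a strict local max.

max


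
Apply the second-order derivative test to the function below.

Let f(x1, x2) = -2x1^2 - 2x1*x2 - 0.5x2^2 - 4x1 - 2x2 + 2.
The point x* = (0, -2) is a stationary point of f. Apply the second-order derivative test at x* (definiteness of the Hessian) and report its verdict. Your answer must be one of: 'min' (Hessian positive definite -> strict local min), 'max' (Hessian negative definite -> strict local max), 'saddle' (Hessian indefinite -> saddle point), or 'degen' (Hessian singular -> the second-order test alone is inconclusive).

Compute the Hessian H = grad^2 f:
  H = [[-4, -2], [-2, -1]]
Verify stationarity: grad f(x*) = H x* + g = (0, 0).
Eigenvalues of H: -5, 0.
H has a zero eigenvalue (singular; negative semidefinite but not definite), so H is neither positive definite, negative definite, nor indefinite. The second-order test alone is inconclusive -> degen.
(Indeed, f is constant along the null direction of H through x*, so x* is not a strict local extremum.)

degen


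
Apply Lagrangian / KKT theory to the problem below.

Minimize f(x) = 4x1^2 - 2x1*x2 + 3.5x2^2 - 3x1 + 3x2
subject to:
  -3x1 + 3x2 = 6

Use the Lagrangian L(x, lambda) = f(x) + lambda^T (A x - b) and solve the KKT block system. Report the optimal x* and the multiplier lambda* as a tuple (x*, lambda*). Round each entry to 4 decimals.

Form the Lagrangian:
  L(x, lambda) = (1/2) x^T Q x + c^T x + lambda^T (A x - b)
Stationarity (grad_x L = 0): Q x + c + A^T lambda = 0.
Primal feasibility: A x = b.

This gives the KKT block system:
  [ Q   A^T ] [ x     ]   [-c ]
  [ A    0  ] [ lambda ] = [ b ]

Solving the linear system:
  x*      = (-0.9091, 1.0909)
  lambda* = (-4.1515)
  f(x*)   = 15.4545

x* = (-0.9091, 1.0909), lambda* = (-4.1515)


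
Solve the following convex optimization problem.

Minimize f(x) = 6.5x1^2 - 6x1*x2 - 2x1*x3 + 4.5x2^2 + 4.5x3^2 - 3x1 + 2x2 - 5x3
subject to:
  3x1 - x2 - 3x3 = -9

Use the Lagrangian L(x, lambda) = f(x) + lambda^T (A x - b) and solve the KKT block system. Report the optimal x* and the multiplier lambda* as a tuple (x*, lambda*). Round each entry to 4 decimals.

Form the Lagrangian:
  L(x, lambda) = (1/2) x^T Q x + c^T x + lambda^T (A x - b)
Stationarity (grad_x L = 0): Q x + c + A^T lambda = 0.
Primal feasibility: A x = b.

This gives the KKT block system:
  [ Q   A^T ] [ x     ]   [-c ]
  [ A    0  ] [ lambda ] = [ b ]

Solving the linear system:
  x*      = (-0.7739, -0.1116, 2.2633)
  lambda* = (5.6392)
  f(x*)   = 20.7673

x* = (-0.7739, -0.1116, 2.2633), lambda* = (5.6392)


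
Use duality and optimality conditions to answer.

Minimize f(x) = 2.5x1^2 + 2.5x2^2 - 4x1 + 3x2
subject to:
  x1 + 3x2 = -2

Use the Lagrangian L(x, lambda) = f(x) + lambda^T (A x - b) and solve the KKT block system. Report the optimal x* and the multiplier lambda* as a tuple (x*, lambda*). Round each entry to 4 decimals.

Form the Lagrangian:
  L(x, lambda) = (1/2) x^T Q x + c^T x + lambda^T (A x - b)
Stationarity (grad_x L = 0): Q x + c + A^T lambda = 0.
Primal feasibility: A x = b.

This gives the KKT block system:
  [ Q   A^T ] [ x     ]   [-c ]
  [ A    0  ] [ lambda ] = [ b ]

Solving the linear system:
  x*      = (0.7, -0.9)
  lambda* = (0.5)
  f(x*)   = -2.25

x* = (0.7, -0.9), lambda* = (0.5)


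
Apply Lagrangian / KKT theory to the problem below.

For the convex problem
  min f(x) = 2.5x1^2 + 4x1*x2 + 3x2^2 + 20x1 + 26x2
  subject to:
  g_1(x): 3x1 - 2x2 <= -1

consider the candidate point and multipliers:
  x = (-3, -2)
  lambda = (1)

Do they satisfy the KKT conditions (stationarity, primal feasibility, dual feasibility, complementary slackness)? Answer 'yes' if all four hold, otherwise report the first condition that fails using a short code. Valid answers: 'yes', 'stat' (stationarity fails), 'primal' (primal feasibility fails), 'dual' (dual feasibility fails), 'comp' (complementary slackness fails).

Gradient of f: grad f(x) = Q x + c = (-3, 2)
Constraint values g_i(x) = a_i^T x - b_i:
  g_1((-3, -2)) = -4
Stationarity residual: grad f(x) + sum_i lambda_i a_i = (0, 0)
  -> stationarity OK
Primal feasibility (all g_i <= 0): OK
Dual feasibility (all lambda_i >= 0): OK
Complementary slackness (lambda_i * g_i(x) = 0 for all i): FAILS

Verdict: the first failing condition is complementary_slackness -> comp.

comp


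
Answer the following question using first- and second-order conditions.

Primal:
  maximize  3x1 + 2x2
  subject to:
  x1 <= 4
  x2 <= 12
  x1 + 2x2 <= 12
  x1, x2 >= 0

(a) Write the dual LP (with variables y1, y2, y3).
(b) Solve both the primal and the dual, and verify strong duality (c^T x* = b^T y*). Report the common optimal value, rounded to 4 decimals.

The standard primal-dual pair for 'max c^T x s.t. A x <= b, x >= 0' is:
  Dual:  min b^T y  s.t.  A^T y >= c,  y >= 0.

So the dual LP is:
  minimize  4y1 + 12y2 + 12y3
  subject to:
    y1 + y3 >= 3
    y2 + 2y3 >= 2
    y1, y2, y3 >= 0

Solving the primal: x* = (4, 4).
  primal value c^T x* = 20.
Solving the dual: y* = (2, 0, 1).
  dual value b^T y* = 20.
Strong duality: c^T x* = b^T y*. Confirmed.

20


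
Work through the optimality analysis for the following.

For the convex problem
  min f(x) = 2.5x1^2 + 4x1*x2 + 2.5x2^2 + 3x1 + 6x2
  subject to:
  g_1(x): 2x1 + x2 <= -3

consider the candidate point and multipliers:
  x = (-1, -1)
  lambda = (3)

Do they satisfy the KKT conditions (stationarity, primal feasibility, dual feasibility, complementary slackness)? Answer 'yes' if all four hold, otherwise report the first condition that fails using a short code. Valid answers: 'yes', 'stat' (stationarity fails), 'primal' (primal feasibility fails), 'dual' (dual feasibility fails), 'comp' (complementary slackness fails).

Gradient of f: grad f(x) = Q x + c = (-6, -3)
Constraint values g_i(x) = a_i^T x - b_i:
  g_1((-1, -1)) = 0
Stationarity residual: grad f(x) + sum_i lambda_i a_i = (0, 0)
  -> stationarity OK
Primal feasibility (all g_i <= 0): OK
Dual feasibility (all lambda_i >= 0): OK
Complementary slackness (lambda_i * g_i(x) = 0 for all i): OK

Verdict: yes, KKT holds.

yes


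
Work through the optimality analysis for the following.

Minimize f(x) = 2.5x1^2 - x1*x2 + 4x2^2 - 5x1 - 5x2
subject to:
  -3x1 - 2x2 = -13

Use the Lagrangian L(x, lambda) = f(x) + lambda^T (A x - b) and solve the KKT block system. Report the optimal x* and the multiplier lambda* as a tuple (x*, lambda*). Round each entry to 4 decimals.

Form the Lagrangian:
  L(x, lambda) = (1/2) x^T Q x + c^T x + lambda^T (A x - b)
Stationarity (grad_x L = 0): Q x + c + A^T lambda = 0.
Primal feasibility: A x = b.

This gives the KKT block system:
  [ Q   A^T ] [ x     ]   [-c ]
  [ A    0  ] [ lambda ] = [ b ]

Solving the linear system:
  x*      = (3.1538, 1.7692)
  lambda* = (3)
  f(x*)   = 7.1923

x* = (3.1538, 1.7692), lambda* = (3)


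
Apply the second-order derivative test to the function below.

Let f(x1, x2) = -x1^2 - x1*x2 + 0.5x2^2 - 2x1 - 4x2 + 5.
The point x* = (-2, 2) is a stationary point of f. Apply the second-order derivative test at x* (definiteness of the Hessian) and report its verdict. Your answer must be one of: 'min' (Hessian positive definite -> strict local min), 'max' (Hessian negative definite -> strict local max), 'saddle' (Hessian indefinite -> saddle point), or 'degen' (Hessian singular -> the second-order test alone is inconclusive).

Compute the Hessian H = grad^2 f:
  H = [[-2, -1], [-1, 1]]
Verify stationarity: grad f(x*) = H x* + g = (0, 0).
Eigenvalues of H: -2.3028, 1.3028.
Eigenvalues have mixed signs, so H is indefinite -> x* is a saddle point.

saddle


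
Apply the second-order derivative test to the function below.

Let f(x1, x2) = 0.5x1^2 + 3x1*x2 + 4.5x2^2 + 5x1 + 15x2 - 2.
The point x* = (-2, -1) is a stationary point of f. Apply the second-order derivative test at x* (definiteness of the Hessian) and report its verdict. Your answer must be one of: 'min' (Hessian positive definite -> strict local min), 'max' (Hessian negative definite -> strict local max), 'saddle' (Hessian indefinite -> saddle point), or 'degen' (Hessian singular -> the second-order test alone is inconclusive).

Compute the Hessian H = grad^2 f:
  H = [[1, 3], [3, 9]]
Verify stationarity: grad f(x*) = H x* + g = (0, 0).
Eigenvalues of H: 0, 10.
H has a zero eigenvalue (singular; positive semidefinite but not definite), so H is neither positive definite, negative definite, nor indefinite. The second-order test alone is inconclusive -> degen.
(Indeed, f is constant along the null direction of H through x*, so x* is not a strict local extremum.)

degen


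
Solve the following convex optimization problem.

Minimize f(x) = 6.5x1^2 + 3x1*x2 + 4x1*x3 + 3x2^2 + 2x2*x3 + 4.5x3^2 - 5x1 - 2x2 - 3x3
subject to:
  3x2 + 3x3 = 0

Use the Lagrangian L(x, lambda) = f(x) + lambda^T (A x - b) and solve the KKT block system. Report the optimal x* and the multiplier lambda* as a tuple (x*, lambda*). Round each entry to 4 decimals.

Form the Lagrangian:
  L(x, lambda) = (1/2) x^T Q x + c^T x + lambda^T (A x - b)
Stationarity (grad_x L = 0): Q x + c + A^T lambda = 0.
Primal feasibility: A x = b.

This gives the KKT block system:
  [ Q   A^T ] [ x     ]   [-c ]
  [ A    0  ] [ lambda ] = [ b ]

Solving the linear system:
  x*      = (0.3803, -0.0563, 0.0563)
  lambda* = (0.3615)
  f(x*)   = -0.9789

x* = (0.3803, -0.0563, 0.0563), lambda* = (0.3615)


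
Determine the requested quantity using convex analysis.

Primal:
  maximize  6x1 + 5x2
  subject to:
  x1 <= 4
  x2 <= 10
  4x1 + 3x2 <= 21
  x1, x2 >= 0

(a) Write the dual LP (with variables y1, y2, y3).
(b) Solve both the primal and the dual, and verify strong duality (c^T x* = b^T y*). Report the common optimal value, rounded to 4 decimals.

The standard primal-dual pair for 'max c^T x s.t. A x <= b, x >= 0' is:
  Dual:  min b^T y  s.t.  A^T y >= c,  y >= 0.

So the dual LP is:
  minimize  4y1 + 10y2 + 21y3
  subject to:
    y1 + 4y3 >= 6
    y2 + 3y3 >= 5
    y1, y2, y3 >= 0

Solving the primal: x* = (0, 7).
  primal value c^T x* = 35.
Solving the dual: y* = (0, 0, 1.6667).
  dual value b^T y* = 35.
Strong duality: c^T x* = b^T y*. Confirmed.

35


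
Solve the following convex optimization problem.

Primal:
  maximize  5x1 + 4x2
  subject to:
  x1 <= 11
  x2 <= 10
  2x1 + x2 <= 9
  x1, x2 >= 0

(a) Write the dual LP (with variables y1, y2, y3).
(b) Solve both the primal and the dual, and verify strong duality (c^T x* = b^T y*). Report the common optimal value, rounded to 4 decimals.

The standard primal-dual pair for 'max c^T x s.t. A x <= b, x >= 0' is:
  Dual:  min b^T y  s.t.  A^T y >= c,  y >= 0.

So the dual LP is:
  minimize  11y1 + 10y2 + 9y3
  subject to:
    y1 + 2y3 >= 5
    y2 + y3 >= 4
    y1, y2, y3 >= 0

Solving the primal: x* = (0, 9).
  primal value c^T x* = 36.
Solving the dual: y* = (0, 0, 4).
  dual value b^T y* = 36.
Strong duality: c^T x* = b^T y*. Confirmed.

36


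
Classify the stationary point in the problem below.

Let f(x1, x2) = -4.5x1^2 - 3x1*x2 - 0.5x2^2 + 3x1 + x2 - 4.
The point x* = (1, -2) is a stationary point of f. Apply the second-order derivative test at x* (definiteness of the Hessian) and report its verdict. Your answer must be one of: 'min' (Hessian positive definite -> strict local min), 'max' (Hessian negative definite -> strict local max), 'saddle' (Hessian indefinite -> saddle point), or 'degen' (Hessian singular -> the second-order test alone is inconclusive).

Compute the Hessian H = grad^2 f:
  H = [[-9, -3], [-3, -1]]
Verify stationarity: grad f(x*) = H x* + g = (0, 0).
Eigenvalues of H: -10, 0.
H has a zero eigenvalue (singular; negative semidefinite but not definite), so H is neither positive definite, negative definite, nor indefinite. The second-order test alone is inconclusive -> degen.
(Indeed, f is constant along the null direction of H through x*, so x* is not a strict local extremum.)

degen


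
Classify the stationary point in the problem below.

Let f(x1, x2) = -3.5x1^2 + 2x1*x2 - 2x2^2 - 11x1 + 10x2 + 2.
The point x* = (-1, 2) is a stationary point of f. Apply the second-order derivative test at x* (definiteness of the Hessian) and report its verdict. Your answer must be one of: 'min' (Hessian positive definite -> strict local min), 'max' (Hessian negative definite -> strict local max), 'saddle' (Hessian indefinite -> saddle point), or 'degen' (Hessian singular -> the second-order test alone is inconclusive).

Compute the Hessian H = grad^2 f:
  H = [[-7, 2], [2, -4]]
Verify stationarity: grad f(x*) = H x* + g = (0, 0).
Eigenvalues of H: -8, -3.
Both eigenvalues < 0, so H is negative definite -> x* is a strict local max.

max


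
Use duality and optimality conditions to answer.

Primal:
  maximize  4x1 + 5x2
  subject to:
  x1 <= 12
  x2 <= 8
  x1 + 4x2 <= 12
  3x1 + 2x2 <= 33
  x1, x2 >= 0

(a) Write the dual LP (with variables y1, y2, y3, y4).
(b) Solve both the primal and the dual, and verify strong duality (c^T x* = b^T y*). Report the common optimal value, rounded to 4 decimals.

The standard primal-dual pair for 'max c^T x s.t. A x <= b, x >= 0' is:
  Dual:  min b^T y  s.t.  A^T y >= c,  y >= 0.

So the dual LP is:
  minimize  12y1 + 8y2 + 12y3 + 33y4
  subject to:
    y1 + y3 + 3y4 >= 4
    y2 + 4y3 + 2y4 >= 5
    y1, y2, y3, y4 >= 0

Solving the primal: x* = (10.8, 0.3).
  primal value c^T x* = 44.7.
Solving the dual: y* = (0, 0, 0.7, 1.1).
  dual value b^T y* = 44.7.
Strong duality: c^T x* = b^T y*. Confirmed.

44.7


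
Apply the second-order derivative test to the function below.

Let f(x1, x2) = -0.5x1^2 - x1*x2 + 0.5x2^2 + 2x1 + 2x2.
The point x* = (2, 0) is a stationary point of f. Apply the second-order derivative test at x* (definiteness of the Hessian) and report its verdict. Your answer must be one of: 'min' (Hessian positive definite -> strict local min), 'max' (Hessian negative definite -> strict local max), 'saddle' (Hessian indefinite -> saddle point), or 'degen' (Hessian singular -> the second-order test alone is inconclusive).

Compute the Hessian H = grad^2 f:
  H = [[-1, -1], [-1, 1]]
Verify stationarity: grad f(x*) = H x* + g = (0, 0).
Eigenvalues of H: -1.4142, 1.4142.
Eigenvalues have mixed signs, so H is indefinite -> x* is a saddle point.

saddle


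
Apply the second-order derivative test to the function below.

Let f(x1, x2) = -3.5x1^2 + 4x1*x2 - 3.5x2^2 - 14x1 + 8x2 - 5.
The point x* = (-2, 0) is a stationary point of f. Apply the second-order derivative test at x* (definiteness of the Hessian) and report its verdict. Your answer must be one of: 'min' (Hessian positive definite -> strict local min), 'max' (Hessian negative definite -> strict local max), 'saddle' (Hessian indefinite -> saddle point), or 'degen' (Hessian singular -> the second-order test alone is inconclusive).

Compute the Hessian H = grad^2 f:
  H = [[-7, 4], [4, -7]]
Verify stationarity: grad f(x*) = H x* + g = (0, 0).
Eigenvalues of H: -11, -3.
Both eigenvalues < 0, so H is negative definite -> x* is a strict local max.

max


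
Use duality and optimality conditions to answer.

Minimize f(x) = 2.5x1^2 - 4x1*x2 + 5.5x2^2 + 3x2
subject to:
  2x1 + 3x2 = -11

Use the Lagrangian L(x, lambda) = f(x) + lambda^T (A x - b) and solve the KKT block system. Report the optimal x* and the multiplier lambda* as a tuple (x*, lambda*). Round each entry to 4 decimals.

Form the Lagrangian:
  L(x, lambda) = (1/2) x^T Q x + c^T x + lambda^T (A x - b)
Stationarity (grad_x L = 0): Q x + c + A^T lambda = 0.
Primal feasibility: A x = b.

This gives the KKT block system:
  [ Q   A^T ] [ x     ]   [-c ]
  [ A    0  ] [ lambda ] = [ b ]

Solving the linear system:
  x*      = (-2.5985, -1.9343)
  lambda* = (2.6277)
  f(x*)   = 11.5511

x* = (-2.5985, -1.9343), lambda* = (2.6277)


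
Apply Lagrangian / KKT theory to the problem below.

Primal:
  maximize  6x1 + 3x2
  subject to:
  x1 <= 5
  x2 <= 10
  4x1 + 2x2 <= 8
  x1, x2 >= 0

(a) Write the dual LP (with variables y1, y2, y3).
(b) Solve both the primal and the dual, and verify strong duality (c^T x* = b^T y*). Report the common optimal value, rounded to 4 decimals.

The standard primal-dual pair for 'max c^T x s.t. A x <= b, x >= 0' is:
  Dual:  min b^T y  s.t.  A^T y >= c,  y >= 0.

So the dual LP is:
  minimize  5y1 + 10y2 + 8y3
  subject to:
    y1 + 4y3 >= 6
    y2 + 2y3 >= 3
    y1, y2, y3 >= 0

Solving the primal: x* = (2, 0).
  primal value c^T x* = 12.
Solving the dual: y* = (0, 0, 1.5).
  dual value b^T y* = 12.
Strong duality: c^T x* = b^T y*. Confirmed.

12


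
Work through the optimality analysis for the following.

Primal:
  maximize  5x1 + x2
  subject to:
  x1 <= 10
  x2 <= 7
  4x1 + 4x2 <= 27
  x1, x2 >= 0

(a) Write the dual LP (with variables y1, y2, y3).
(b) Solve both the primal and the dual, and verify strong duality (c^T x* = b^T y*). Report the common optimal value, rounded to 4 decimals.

The standard primal-dual pair for 'max c^T x s.t. A x <= b, x >= 0' is:
  Dual:  min b^T y  s.t.  A^T y >= c,  y >= 0.

So the dual LP is:
  minimize  10y1 + 7y2 + 27y3
  subject to:
    y1 + 4y3 >= 5
    y2 + 4y3 >= 1
    y1, y2, y3 >= 0

Solving the primal: x* = (6.75, 0).
  primal value c^T x* = 33.75.
Solving the dual: y* = (0, 0, 1.25).
  dual value b^T y* = 33.75.
Strong duality: c^T x* = b^T y*. Confirmed.

33.75


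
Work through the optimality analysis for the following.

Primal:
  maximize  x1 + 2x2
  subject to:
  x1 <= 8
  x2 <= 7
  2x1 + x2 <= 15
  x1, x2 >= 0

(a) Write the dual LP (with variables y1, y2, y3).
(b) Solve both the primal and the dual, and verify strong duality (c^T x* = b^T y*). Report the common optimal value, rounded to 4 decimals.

The standard primal-dual pair for 'max c^T x s.t. A x <= b, x >= 0' is:
  Dual:  min b^T y  s.t.  A^T y >= c,  y >= 0.

So the dual LP is:
  minimize  8y1 + 7y2 + 15y3
  subject to:
    y1 + 2y3 >= 1
    y2 + y3 >= 2
    y1, y2, y3 >= 0

Solving the primal: x* = (4, 7).
  primal value c^T x* = 18.
Solving the dual: y* = (0, 1.5, 0.5).
  dual value b^T y* = 18.
Strong duality: c^T x* = b^T y*. Confirmed.

18


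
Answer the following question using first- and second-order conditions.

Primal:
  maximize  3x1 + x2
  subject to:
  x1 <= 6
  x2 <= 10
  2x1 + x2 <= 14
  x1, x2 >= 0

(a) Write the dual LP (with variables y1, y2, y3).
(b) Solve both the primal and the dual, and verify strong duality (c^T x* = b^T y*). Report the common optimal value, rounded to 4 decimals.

The standard primal-dual pair for 'max c^T x s.t. A x <= b, x >= 0' is:
  Dual:  min b^T y  s.t.  A^T y >= c,  y >= 0.

So the dual LP is:
  minimize  6y1 + 10y2 + 14y3
  subject to:
    y1 + 2y3 >= 3
    y2 + y3 >= 1
    y1, y2, y3 >= 0

Solving the primal: x* = (6, 2).
  primal value c^T x* = 20.
Solving the dual: y* = (1, 0, 1).
  dual value b^T y* = 20.
Strong duality: c^T x* = b^T y*. Confirmed.

20


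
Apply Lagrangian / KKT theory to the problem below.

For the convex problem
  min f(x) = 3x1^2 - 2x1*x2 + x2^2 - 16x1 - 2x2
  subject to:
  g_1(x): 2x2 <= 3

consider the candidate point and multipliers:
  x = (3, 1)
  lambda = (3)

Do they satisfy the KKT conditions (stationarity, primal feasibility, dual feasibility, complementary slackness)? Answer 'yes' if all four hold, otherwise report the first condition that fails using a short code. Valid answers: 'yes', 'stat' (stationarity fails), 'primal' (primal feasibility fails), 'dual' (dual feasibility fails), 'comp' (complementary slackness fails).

Gradient of f: grad f(x) = Q x + c = (0, -6)
Constraint values g_i(x) = a_i^T x - b_i:
  g_1((3, 1)) = -1
Stationarity residual: grad f(x) + sum_i lambda_i a_i = (0, 0)
  -> stationarity OK
Primal feasibility (all g_i <= 0): OK
Dual feasibility (all lambda_i >= 0): OK
Complementary slackness (lambda_i * g_i(x) = 0 for all i): FAILS

Verdict: the first failing condition is complementary_slackness -> comp.

comp


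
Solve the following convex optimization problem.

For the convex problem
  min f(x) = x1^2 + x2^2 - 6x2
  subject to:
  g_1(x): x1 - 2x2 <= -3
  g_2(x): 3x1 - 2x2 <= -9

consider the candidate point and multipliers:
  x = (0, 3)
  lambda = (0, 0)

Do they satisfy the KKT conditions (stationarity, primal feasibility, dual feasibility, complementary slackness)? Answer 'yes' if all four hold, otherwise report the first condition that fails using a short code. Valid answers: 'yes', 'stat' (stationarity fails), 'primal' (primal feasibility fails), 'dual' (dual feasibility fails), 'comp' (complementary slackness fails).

Gradient of f: grad f(x) = Q x + c = (0, 0)
Constraint values g_i(x) = a_i^T x - b_i:
  g_1((0, 3)) = -3
  g_2((0, 3)) = 3
Stationarity residual: grad f(x) + sum_i lambda_i a_i = (0, 0)
  -> stationarity OK
Primal feasibility (all g_i <= 0): FAILS
Dual feasibility (all lambda_i >= 0): OK
Complementary slackness (lambda_i * g_i(x) = 0 for all i): OK

Verdict: the first failing condition is primal_feasibility -> primal.

primal


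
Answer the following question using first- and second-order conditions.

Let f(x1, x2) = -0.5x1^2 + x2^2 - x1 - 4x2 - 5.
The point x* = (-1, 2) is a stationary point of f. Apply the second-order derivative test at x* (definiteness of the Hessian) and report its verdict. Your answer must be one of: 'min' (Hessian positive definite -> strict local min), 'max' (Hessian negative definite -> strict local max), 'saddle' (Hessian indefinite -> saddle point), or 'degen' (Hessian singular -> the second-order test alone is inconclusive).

Compute the Hessian H = grad^2 f:
  H = [[-1, 0], [0, 2]]
Verify stationarity: grad f(x*) = H x* + g = (0, 0).
Eigenvalues of H: -1, 2.
Eigenvalues have mixed signs, so H is indefinite -> x* is a saddle point.

saddle


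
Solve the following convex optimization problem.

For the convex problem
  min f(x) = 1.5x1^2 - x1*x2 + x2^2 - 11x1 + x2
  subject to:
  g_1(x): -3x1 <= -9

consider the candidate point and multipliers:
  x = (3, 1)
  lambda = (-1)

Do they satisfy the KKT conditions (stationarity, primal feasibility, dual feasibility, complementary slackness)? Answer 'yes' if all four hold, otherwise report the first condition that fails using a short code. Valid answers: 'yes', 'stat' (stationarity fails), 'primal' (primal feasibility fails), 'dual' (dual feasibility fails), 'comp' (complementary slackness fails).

Gradient of f: grad f(x) = Q x + c = (-3, 0)
Constraint values g_i(x) = a_i^T x - b_i:
  g_1((3, 1)) = 0
Stationarity residual: grad f(x) + sum_i lambda_i a_i = (0, 0)
  -> stationarity OK
Primal feasibility (all g_i <= 0): OK
Dual feasibility (all lambda_i >= 0): FAILS
Complementary slackness (lambda_i * g_i(x) = 0 for all i): OK

Verdict: the first failing condition is dual_feasibility -> dual.

dual


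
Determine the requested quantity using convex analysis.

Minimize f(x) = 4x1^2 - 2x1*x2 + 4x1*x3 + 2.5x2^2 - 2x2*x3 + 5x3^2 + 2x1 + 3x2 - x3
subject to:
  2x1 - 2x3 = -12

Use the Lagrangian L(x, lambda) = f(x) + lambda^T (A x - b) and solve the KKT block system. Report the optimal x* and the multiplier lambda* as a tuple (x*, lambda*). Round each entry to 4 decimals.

Form the Lagrangian:
  L(x, lambda) = (1/2) x^T Q x + c^T x + lambda^T (A x - b)
Stationarity (grad_x L = 0): Q x + c + A^T lambda = 0.
Primal feasibility: A x = b.

This gives the KKT block system:
  [ Q   A^T ] [ x     ]   [-c ]
  [ A    0  ] [ lambda ] = [ b ]

Solving the linear system:
  x*      = (-3.4123, -0.9298, 2.5877)
  lambda* = (6.5439)
  f(x*)   = 33.1623

x* = (-3.4123, -0.9298, 2.5877), lambda* = (6.5439)


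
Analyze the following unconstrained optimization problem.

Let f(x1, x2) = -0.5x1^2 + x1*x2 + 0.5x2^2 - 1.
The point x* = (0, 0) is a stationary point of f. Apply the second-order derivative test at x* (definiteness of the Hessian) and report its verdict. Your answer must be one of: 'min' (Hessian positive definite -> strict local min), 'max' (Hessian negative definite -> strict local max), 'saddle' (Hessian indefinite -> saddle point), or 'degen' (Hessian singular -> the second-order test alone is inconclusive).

Compute the Hessian H = grad^2 f:
  H = [[-1, 1], [1, 1]]
Verify stationarity: grad f(x*) = H x* + g = (0, 0).
Eigenvalues of H: -1.4142, 1.4142.
Eigenvalues have mixed signs, so H is indefinite -> x* is a saddle point.

saddle
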